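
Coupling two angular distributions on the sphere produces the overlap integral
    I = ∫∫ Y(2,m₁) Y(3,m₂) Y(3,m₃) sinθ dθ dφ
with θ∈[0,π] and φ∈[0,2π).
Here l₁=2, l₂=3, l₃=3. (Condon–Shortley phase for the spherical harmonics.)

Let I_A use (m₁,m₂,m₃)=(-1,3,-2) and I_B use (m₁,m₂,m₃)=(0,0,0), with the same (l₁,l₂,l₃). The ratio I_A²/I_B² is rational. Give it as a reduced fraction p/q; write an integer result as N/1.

Shared (l₁,l₂,l₃)=(2,3,3): N and (l;000)² cancel in I_A²/I_B².
A: Δ = 2!·2!·4!/9! = 1/3780; Racah Σ t=2..2: t=2:+1/48 = 1/48; ⇒ 3j(2 3 3; -1 3 -2)² = 5/84, sgn -1
B: Δ = 2!·2!·4!/9! = 1/3780; Racah Σ t=0..2: t=0:+1/24 t=1:−1/4 t=2:+1/24 = -1/6; ⇒ 3j(2 3 3; 0 0 0)² = 4/105, sgn +1
I_A²/I_B² = (5/84)/(4/105) = 25/16

25/16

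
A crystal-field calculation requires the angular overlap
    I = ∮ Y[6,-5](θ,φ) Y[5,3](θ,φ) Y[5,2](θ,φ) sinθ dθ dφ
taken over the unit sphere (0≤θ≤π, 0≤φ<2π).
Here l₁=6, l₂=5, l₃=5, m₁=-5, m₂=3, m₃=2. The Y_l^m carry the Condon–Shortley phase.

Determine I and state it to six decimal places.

Checks pass: Σm=0; 16 even; l₃=5∈[1,11].
(2·6+1)(2·5+1)(2·5+1) = 1573
Δ: 6! 6! 4! / 17! → 1/28588560
sum: t=1:−1/345600 t=2:+1/13824 t=3:−1/5184 t=4:+1/13824 t=5:−1/345600 = -7/129600
3j²(6 5 5; 0 0 0) = Δ·Π!·Σ² = 80/7293  (sign +1)
sum: t=5:−1/518400 t=6:+1/345600 = 1/1036800
3j²(6 5 5; -5 3 2) = Δ·Π!·Σ² = 7/2210  (sign -1)
combine: 4πI² = 1573·80/7293·7/2210 = 616/11271
take √, sign -1: I = -0.06594839

-0.065948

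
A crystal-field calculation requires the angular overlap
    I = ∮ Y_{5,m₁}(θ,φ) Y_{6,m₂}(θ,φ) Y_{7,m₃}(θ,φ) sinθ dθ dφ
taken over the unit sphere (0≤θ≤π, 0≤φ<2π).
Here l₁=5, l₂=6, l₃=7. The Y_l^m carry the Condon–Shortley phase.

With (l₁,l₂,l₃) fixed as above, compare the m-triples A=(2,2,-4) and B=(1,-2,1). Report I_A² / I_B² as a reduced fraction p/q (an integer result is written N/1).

l's match ⇒ only the (l;m) 3-j factors differ between A and B.
A: triangle coeff Δ(5,6,7) = 1/174594420; Σ_t [0,3]: t=0:+1/34836480 t=1:−1/1451520 t=2:+1/691200 t=3:−1/3110400 = 1/2150400; (3j)²=729/83980 [(5 6 7; 2 2 -4)], sign=-1
B: triangle coeff Δ(5,6,7) = 1/174594420; Σ_t [0,4]: t=0:+1/663552 t=1:−1/155520 t=2:+1/276480 t=3:−1/3628800 t=4:+1/696729600 = -367/232243200; (3j)²=134689/19399380 [(5 6 7; 1 -2 1)], sign=-1
I_A²/I_B² = (729/83980)/(134689/19399380) = 168399/134689

168399/134689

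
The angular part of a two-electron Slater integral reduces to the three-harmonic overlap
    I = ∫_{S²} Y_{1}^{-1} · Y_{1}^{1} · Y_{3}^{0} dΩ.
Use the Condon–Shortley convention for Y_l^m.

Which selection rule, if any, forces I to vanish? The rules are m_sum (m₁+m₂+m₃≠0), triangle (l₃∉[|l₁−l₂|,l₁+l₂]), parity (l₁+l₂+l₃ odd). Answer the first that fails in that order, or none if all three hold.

triangle

Σmᵢ = 0  ✓
l₃∈[|l₁−l₂|,l₁+l₂]=[0,2], have l₃=3  ✗
Σlᵢ = 5 ⇒ odd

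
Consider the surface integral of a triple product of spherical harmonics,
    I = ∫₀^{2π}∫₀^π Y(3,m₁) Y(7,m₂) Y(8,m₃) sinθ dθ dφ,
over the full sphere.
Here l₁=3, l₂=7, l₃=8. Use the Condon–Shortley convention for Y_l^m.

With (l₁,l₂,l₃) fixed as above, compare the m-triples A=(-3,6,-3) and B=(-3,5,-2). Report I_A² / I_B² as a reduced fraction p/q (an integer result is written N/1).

13/33

Shared (l₁,l₂,l₃)=(3,7,8): N and (l;000)² cancel in I_A²/I_B².
A: Δ = 2!·4!·12!/19! = 1/5290740; Racah Σ t=2..2: t=2:+1/1916006400 = 1/1916006400; ⇒ 3j(3 7 8; -3 6 -3)² = 5/4522, sgn -1
B: Δ = 2!·4!·12!/19! = 1/5290740; Racah Σ t=2..2: t=2:+1/348364800 = 1/348364800; ⇒ 3j(3 7 8; -3 5 -2)² = 165/58786, sgn +1
I_A²/I_B² = (5/4522)/(165/58786) = 13/33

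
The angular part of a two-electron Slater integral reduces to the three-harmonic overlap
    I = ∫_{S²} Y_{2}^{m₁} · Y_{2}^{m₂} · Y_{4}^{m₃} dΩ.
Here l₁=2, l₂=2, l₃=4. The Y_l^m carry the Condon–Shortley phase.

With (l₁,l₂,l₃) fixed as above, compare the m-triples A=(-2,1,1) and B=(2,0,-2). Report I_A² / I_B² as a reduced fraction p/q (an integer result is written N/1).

Same 2,2,4: normalisation and zero-m 3j drop out of the ratio.
A: Δ: 0! 4! 4! / 9! → 1/630; sum: t=0:+1/144 = 1/144; 3j²(2 2 4; -2 1 1) = Δ·Π!·Σ² = 1/126  (sign -1)
B: Δ: 0! 4! 4! / 9! → 1/630; sum: t=0:+1/96 = 1/96; 3j²(2 2 4; 2 0 -2) = Δ·Π!·Σ² = 1/42  (sign +1)
I_A²/I_B² = (1/126)/(1/42) = 1/3

1/3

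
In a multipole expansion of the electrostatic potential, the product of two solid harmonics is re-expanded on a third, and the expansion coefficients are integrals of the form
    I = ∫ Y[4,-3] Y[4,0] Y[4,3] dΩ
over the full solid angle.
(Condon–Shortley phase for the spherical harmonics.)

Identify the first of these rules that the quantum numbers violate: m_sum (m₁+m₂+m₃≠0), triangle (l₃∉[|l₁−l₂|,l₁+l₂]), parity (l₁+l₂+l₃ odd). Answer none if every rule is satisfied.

azimuthal sum: -3 + 0 + 3 = 0  ✓
0 ≤ 4 ≤ 8 (triangle on l)  ✓
L = 4 + 4 + 4 = 12 (even)  ✓

none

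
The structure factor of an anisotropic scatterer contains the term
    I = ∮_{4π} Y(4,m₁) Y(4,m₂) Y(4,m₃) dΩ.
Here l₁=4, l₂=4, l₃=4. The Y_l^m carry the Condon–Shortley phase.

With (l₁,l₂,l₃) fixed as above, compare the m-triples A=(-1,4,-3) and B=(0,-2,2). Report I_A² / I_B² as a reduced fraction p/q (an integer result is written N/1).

490/121

Same 4,4,4: normalisation and zero-m 3j drop out of the ratio.
A: Δ: 4! 4! 4! / 13! → 1/450450; sum: t=4:+1/3456 = 1/3456; 3j²(4 4 4; -1 4 -3) = Δ·Π!·Σ² = 35/1287  (sign -1)
B: Δ: 4! 4! 4! / 13! → 1/450450; sum: t=0:+1/2304 t=1:−1/216 t=2:+1/384 = -11/6912; 3j²(4 4 4; 0 -2 2) = Δ·Π!·Σ² = 11/1638  (sign -1)
I_A²/I_B² = (35/1287)/(11/1638) = 490/121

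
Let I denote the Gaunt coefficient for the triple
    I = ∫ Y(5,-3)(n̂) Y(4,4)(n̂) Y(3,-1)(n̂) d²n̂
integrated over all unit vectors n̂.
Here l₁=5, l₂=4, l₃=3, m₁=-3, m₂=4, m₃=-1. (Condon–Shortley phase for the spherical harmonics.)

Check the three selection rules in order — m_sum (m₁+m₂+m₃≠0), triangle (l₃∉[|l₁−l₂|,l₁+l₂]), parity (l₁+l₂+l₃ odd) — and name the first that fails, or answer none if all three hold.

Σmᵢ = 0  ✓
l₃∈[|l₁−l₂|,l₁+l₂]=[1,9], have l₃=3  ✓
Σlᵢ = 12 ⇒ even  ✓

none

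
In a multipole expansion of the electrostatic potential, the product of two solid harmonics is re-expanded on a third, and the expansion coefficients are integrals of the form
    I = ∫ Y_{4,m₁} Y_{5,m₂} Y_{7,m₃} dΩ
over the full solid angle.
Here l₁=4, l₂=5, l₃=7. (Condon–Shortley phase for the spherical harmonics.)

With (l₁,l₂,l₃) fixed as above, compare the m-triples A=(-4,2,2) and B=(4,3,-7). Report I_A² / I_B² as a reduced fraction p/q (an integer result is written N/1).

l's match ⇒ only the (l;m) 3-j factors differ between A and B.
A: triangle coeff Δ(4,5,7) = 1/6126120; Σ_t [2,2]: t=2:+1/1036800 = 1/1036800; (3j)²=98/12155 [(4 5 7; -4 2 2)], sign=-1
B: triangle coeff Δ(4,5,7) = 1/6126120; Σ_t [0,0]: t=0:+1/58060800 = 1/58060800; (3j)²=7/510 [(4 5 7; 4 3 -7)], sign=+1
I_A²/I_B² = (98/12155)/(7/510) = 84/143

84/143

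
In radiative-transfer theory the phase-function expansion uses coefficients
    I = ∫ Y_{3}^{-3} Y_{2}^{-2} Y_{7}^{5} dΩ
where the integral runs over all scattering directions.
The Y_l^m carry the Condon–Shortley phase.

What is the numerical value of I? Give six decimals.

0.000000

triangle: need 1≤l₃≤5, have 7; I=0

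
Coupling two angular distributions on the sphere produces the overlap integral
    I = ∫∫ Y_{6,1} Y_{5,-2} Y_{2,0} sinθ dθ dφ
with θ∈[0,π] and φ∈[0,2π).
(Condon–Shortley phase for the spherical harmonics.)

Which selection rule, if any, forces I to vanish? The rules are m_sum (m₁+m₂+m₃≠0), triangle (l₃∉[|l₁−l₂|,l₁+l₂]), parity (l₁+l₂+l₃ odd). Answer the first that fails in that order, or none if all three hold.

azimuthal sum: 1 − 2 + 0 = -1  ✗
1 ≤ 2 ≤ 11 (triangle on l)
L = 6 + 5 + 2 = 13 (odd)

m_sum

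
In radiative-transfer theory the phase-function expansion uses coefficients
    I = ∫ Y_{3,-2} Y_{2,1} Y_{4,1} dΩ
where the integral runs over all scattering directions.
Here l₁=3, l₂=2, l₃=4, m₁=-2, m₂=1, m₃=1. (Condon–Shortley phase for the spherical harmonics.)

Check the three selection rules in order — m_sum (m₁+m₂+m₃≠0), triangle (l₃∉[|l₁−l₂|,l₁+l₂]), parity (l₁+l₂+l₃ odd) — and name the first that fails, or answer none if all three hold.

parity

m₁+m₂+m₃ = -2 + 1 + 1 = 0  ✓
triangle: |3−2|=1 ≤ l₃=4 ≤ 3+2=5  ✓
parity: l₁+l₂+l₃ = 9 is odd  ✗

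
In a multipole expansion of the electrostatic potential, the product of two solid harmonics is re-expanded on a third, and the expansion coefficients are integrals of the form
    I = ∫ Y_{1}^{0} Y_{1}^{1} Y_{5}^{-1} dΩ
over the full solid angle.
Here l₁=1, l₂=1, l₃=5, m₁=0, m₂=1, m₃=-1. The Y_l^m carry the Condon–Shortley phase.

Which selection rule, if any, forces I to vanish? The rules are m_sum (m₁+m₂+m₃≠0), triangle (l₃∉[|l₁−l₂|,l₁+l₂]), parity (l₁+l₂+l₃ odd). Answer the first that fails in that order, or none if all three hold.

Σmᵢ = 0  ✓
l₃∈[|l₁−l₂|,l₁+l₂]=[0,2], have l₃=5  ✗
Σlᵢ = 7 ⇒ odd

triangle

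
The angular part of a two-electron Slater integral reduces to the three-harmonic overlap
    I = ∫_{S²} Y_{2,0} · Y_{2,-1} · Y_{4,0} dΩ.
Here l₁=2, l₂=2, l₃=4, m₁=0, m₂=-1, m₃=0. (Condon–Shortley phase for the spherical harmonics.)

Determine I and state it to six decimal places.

m-sum = 0 − 1 + 0 = -1 ≠ 0 ⇒ I = 0

0.000000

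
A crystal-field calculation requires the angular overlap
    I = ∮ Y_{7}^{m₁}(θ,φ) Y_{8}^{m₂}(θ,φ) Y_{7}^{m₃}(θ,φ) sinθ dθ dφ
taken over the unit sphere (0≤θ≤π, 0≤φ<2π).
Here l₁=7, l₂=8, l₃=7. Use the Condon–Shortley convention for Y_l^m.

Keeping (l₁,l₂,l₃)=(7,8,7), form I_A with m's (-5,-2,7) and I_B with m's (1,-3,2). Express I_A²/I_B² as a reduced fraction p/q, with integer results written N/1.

Same 7,8,7: normalisation and zero-m 3j drop out of the ratio.
A: Δ: 8! 6! 8! / 23! → 1/22086194130; sum: t=6:+1/41803776000 = 1/41803776000; 3j²(7 8 7; -5 -2 7) = Δ·Π!·Σ² = 42/7429  (sign +1)
B: Δ: 8! 6! 8! / 23! → 1/22086194130; sum: t=0:+1/20901888000 t=1:−1/348364800 t=2:+1/49766400 t=3:−1/37324800 t=4:+1/139345920 t=5:−1/3483648000 = -11/4180377600; 3j²(7 8 7; 1 -3 2) = Δ·Π!·Σ² = 550/289731  (sign +1)
I_A²/I_B² = (42/7429)/(550/289731) = 819/275

819/275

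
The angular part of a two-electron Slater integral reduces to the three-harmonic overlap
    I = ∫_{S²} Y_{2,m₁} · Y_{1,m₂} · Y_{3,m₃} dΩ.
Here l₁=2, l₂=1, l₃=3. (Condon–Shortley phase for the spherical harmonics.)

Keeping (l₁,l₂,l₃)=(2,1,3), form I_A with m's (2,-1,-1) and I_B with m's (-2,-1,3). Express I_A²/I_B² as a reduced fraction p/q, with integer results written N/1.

1/15

l's match ⇒ only the (l;m) 3-j factors differ between A and B.
A: triangle coeff Δ(2,1,3) = 1/105; Σ_t [0,0]: t=0:+1/48 = 1/48; (3j)²=1/105 [(2 1 3; 2 -1 -1)], sign=+1
B: triangle coeff Δ(2,1,3) = 1/105; Σ_t [0,0]: t=0:+1/48 = 1/48; (3j)²=1/7 [(2 1 3; -2 -1 3)], sign=+1
I_A²/I_B² = (1/105)/(1/7) = 1/15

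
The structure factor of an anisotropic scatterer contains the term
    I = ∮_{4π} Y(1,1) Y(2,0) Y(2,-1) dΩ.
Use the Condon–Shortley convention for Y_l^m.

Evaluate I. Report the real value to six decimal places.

L=5 odd ⇒ parity kills the (l;000) factor ⇒ I = 0

0.000000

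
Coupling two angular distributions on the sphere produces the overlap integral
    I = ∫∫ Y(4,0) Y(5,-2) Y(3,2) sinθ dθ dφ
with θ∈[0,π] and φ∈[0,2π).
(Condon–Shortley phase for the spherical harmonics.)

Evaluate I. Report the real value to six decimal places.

-0.065427

Rules hold: Σm=0, L=12 even, 1≤3≤9.
N = 9·11·7 = 693
Δ = 6!·2!·4!/13! = 1/180180
Racah Σ t=2..4: t=2:+1/576 t=3:−1/144 t=4:+1/576 = -1/288
⇒ 3j(4 5 3; 0 0 0)² = 20/1001, sgn +1
Racah Σ t=2..3: t=2:+1/576 t=3:−1/864 = 1/1728
⇒ 3j(4 5 3; 0 -2 2)² = 5/1287, sgn -1
4πI² = N·(3j₀)²·(3jₘ)² = 100/1859
I = -1·√(0.0537924/4π) = -0.06542675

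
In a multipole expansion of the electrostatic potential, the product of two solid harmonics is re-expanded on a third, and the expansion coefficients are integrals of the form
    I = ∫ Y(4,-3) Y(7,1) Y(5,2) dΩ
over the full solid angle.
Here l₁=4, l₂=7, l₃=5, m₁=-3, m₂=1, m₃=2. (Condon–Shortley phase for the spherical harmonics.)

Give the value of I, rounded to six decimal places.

Rules hold: Σm=0, L=16 even, 3≤5≤11.
N = 9·15·11 = 1485
Δ = 6!·2!·8!/17! = 1/6126120
Racah Σ t=2..4: t=2:+1/69120 t=3:−1/20736 t=4:+1/69120 = -1/51840
⇒ 3j(4 7 5; 0 0 0)² = 280/21879, sgn +1
Racah Σ t=5..6: t=5:−1/172800 t=6:+1/1036800 = -1/207360
⇒ 3j(4 7 5; -3 1 2)² = 245/14586, sgn +1
4πI² = N·(3j₀)²·(3jₘ)² = 171500/537251
I = +1·√(0.319218/4π) = 0.15938172

0.159382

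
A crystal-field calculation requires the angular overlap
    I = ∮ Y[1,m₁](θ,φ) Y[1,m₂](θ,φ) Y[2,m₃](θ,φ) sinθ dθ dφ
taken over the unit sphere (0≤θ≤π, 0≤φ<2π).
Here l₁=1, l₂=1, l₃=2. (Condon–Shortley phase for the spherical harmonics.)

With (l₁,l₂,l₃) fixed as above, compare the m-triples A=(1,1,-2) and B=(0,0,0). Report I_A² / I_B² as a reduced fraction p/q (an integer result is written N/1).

Shared (l₁,l₂,l₃)=(1,1,2): N and (l;000)² cancel in I_A²/I_B².
A: Δ = 0!·2!·2!/5! = 1/30; Racah Σ t=0..0: t=0:+1/4 = 1/4; ⇒ 3j(1 1 2; 1 1 -2)² = 1/5, sgn +1
B: Δ = 0!·2!·2!/5! = 1/30; Racah Σ t=0..0: t=0:+1/1 = 1/1; ⇒ 3j(1 1 2; 0 0 0)² = 2/15, sgn +1
I_A²/I_B² = (1/5)/(2/15) = 3/2

3/2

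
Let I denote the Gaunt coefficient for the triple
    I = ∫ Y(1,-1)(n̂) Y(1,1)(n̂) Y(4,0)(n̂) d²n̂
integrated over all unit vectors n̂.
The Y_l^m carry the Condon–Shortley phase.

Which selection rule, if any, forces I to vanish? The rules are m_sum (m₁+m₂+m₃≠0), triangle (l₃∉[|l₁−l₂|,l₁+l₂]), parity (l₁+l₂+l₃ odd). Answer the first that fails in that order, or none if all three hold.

triangle

Σmᵢ = 0  ✓
l₃∈[|l₁−l₂|,l₁+l₂]=[0,2], have l₃=4  ✗
Σlᵢ = 6 ⇒ even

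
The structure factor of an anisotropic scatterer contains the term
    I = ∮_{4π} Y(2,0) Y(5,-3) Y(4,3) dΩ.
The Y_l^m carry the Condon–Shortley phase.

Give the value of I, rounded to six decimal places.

0.000000

L=11 odd ⇒ parity kills the (l;000) factor ⇒ I = 0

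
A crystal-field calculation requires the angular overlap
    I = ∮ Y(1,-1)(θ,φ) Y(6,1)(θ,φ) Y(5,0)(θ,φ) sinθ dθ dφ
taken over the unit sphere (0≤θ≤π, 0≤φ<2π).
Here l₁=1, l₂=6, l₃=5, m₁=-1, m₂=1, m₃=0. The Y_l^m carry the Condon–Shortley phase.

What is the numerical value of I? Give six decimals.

Rules hold: Σm=0, L=12 even, 5≤5≤7.
N = 3·13·11 = 429
Δ = 2!·0!·10!/13! = 1/858
Racah Σ t=1..1: t=1:−1/14400 = -1/14400
⇒ 3j(1 6 5; 0 0 0)² = 6/143, sgn +1
Racah Σ t=2..2: t=2:+1/28800 = 1/28800
⇒ 3j(1 6 5; -1 1 0)² = 7/286, sgn -1
4πI² = N·(3j₀)²·(3jₘ)² = 63/143
I = -1·√(0.440559/4π) = -0.18723944

-0.187239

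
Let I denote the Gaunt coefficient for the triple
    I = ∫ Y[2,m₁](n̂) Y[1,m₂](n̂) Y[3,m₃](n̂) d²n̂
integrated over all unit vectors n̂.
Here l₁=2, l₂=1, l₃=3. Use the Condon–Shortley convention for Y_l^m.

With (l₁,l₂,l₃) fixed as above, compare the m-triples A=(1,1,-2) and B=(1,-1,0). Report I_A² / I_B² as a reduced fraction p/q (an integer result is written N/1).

10/3

l's match ⇒ only the (l;m) 3-j factors differ between A and B.
A: triangle coeff Δ(2,1,3) = 1/105; Σ_t [0,0]: t=0:+1/12 = 1/12; (3j)²=2/21 [(2 1 3; 1 1 -2)], sign=-1
B: triangle coeff Δ(2,1,3) = 1/105; Σ_t [0,0]: t=0:+1/12 = 1/12; (3j)²=1/35 [(2 1 3; 1 -1 0)], sign=-1
I_A²/I_B² = (2/21)/(1/35) = 10/3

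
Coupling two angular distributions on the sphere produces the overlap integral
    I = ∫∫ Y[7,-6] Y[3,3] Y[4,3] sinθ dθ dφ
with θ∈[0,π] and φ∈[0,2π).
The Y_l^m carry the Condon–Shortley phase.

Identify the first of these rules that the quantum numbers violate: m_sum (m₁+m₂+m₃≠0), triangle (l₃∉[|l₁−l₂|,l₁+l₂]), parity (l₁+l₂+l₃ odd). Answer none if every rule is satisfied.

none

azimuthal sum: -6 + 3 + 3 = 0  ✓
4 ≤ 4 ≤ 10 (triangle on l)  ✓
L = 7 + 3 + 4 = 14 (even)  ✓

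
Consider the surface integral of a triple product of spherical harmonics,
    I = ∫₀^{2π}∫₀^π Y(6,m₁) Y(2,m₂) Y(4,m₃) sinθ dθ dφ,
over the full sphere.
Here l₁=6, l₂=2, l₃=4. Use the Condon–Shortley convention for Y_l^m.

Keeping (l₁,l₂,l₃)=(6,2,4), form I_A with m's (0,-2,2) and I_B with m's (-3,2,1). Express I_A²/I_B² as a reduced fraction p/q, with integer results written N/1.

l's match ⇒ only the (l;m) 3-j factors differ between A and B.
A: triangle coeff Δ(6,2,4) = 1/6435; Σ_t [0,0]: t=0:+1/34560 = 1/34560; (3j)²=1/429 [(6 2 4; 0 -2 2)], sign=+1
B: triangle coeff Δ(6,2,4) = 1/6435; Σ_t [4,4]: t=4:+1/17280 = 1/17280; (3j)²=14/715 [(6 2 4; -3 2 1)], sign=-1
I_A²/I_B² = (1/429)/(14/715) = 5/42

5/42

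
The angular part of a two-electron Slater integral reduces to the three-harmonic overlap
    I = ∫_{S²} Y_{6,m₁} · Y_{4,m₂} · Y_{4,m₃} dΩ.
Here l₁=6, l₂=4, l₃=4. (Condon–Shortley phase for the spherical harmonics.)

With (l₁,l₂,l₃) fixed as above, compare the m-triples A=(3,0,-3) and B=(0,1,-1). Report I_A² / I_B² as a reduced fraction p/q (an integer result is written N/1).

Shared (l₁,l₂,l₃)=(6,4,4): N and (l;000)² cancel in I_A²/I_B².
A: Δ = 6!·6!·2!/15! = 1/1261260; Racah Σ t=2..3: t=2:+1/11520 t=3:−1/25920 = 1/20736; ⇒ 3j(6 4 4; 3 0 -3)² = 5/429, sgn -1
B: Δ = 6!·6!·2!/15! = 1/1261260; Racah Σ t=3..5: t=3:−1/2592 t=4:+1/2304 t=5:−1/28800 = 7/518400; ⇒ 3j(6 4 4; 0 1 -1)² = 1/25740, sgn -1
I_A²/I_B² = (5/429)/(1/25740) = 300/1

300/1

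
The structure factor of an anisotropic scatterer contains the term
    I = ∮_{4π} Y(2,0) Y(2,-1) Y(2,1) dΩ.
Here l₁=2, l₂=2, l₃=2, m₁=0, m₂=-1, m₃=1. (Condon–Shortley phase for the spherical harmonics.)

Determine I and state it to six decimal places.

Rules hold: Σm=0, L=6 even, 0≤2≤4.
N = 5·5·5 = 125
Δ = 2!·2!·2!/7! = 1/630
Racah Σ t=0..2: t=0:+1/8 t=1:−1/1 t=2:+1/8 = -3/4
⇒ 3j(2 2 2; 0 0 0)² = 2/35, sgn -1
Racah Σ t=0..1: t=0:+1/4 t=1:−1/2 = -1/4
⇒ 3j(2 2 2; 0 -1 1)² = 1/70, sgn +1
4πI² = N·(3j₀)²·(3jₘ)² = 5/49
I = -1·√(0.102041/4π) = -0.09011188

-0.090112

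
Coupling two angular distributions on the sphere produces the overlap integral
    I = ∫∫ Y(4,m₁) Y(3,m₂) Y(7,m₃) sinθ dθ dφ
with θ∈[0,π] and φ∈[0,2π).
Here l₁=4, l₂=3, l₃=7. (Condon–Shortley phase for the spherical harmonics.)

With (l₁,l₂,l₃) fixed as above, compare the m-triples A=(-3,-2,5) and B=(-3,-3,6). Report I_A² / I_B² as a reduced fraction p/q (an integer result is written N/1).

Same 4,3,7: normalisation and zero-m 3j drop out of the ratio.
A: Δ: 0! 8! 6! / 15! → 1/45045; sum: t=0:+1/604800 = 1/604800; 3j²(4 3 7; -3 -2 5) = Δ·Π!·Σ² = 16/455  (sign +1)
B: Δ: 0! 8! 6! / 15! → 1/45045; sum: t=0:+1/3628800 = 1/3628800; 3j²(4 3 7; -3 -3 6) = Δ·Π!·Σ² = 4/105  (sign -1)
I_A²/I_B² = (16/455)/(4/105) = 12/13

12/13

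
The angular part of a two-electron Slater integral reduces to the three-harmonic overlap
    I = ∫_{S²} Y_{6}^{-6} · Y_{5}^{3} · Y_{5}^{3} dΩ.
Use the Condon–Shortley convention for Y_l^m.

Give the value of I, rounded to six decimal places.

0.186530

Checks pass: Σm=0; 16 even; l₃=5∈[1,11].
(2·6+1)(2·5+1)(2·5+1) = 1573
Δ: 6! 6! 4! / 17! → 1/28588560
sum: t=1:−1/345600 t=2:+1/13824 t=3:−1/5184 t=4:+1/13824 t=5:−1/345600 = -7/129600
3j²(6 5 5; 0 0 0) = Δ·Π!·Σ² = 80/7293  (sign +1)
sum: t=6:+1/2073600 = 1/2073600
3j²(6 5 5; -6 3 3) = Δ·Π!·Σ² = 28/1105  (sign +1)
combine: 4πI² = 1573·80/7293·28/1105 = 4928/11271
take √, sign +1: I = 0.18653022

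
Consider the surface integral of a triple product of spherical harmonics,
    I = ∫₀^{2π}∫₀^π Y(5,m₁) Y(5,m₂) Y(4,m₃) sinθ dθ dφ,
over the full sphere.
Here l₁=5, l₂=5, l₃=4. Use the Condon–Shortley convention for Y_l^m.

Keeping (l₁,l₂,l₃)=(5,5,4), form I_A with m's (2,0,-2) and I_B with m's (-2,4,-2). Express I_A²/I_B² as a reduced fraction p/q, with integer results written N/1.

7/10

l's match ⇒ only the (l;m) 3-j factors differ between A and B.
A: triangle coeff Δ(5,5,4) = 1/3153150; Σ_t [1,3]: t=1:−1/11520 t=2:+1/1728 t=3:−1/3456 = 7/34560; (3j)²=7/858 [(5 5 4; 2 0 -2)], sign=+1
B: triangle coeff Δ(5,5,4) = 1/3153150; Σ_t [5,6]: t=5:−1/11520 t=6:+1/25920 = -1/20736; (3j)²=5/429 [(5 5 4; -2 4 -2)], sign=-1
I_A²/I_B² = (7/858)/(5/429) = 7/10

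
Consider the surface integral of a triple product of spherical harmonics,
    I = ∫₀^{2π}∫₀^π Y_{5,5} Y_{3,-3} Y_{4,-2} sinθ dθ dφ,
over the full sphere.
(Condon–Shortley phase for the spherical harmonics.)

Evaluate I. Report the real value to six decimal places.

Rules hold: Σm=0, L=12 even, 2≤4≤8.
N = 11·7·9 = 693
Δ = 4!·6!·2!/13! = 1/180180
Racah Σ t=1..3: t=1:−1/576 t=2:+1/144 t=3:−1/576 = 1/288
⇒ 3j(5 3 4; 0 0 0)² = 20/1001, sgn +1
Racah Σ t=0..0: t=0:+1/34560 = 1/34560
⇒ 3j(5 3 4; 5 -3 -2)² = 5/286, sgn +1
4πI² = N·(3j₀)²·(3jₘ)² = 450/1859
I = +1·√(0.242066/4π) = 0.13879110

0.138791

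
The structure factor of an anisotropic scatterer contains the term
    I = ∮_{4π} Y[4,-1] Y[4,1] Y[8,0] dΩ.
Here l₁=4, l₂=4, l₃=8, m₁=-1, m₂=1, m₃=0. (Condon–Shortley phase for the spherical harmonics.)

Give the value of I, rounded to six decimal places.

Checks pass: Σm=0; 16 even; l₃=8∈[0,8].
(2·4+1)(2·4+1)(2·8+1) = 1377
Δ: 0! 8! 8! / 17! → 1/218790
sum: t=0:+1/331776 = 1/331776
3j²(4 4 8; 0 0 0) = Δ·Π!·Σ² = 490/21879  (sign +1)
sum: t=0:+1/518400 = 1/518400
3j²(4 4 8; -1 1 0) = Δ·Π!·Σ² = 1568/109395  (sign +1)
combine: 4πI² = 1377·490/21879·1568/109395 = 153664/347633
take √, sign +1: I = 0.18755154

0.187552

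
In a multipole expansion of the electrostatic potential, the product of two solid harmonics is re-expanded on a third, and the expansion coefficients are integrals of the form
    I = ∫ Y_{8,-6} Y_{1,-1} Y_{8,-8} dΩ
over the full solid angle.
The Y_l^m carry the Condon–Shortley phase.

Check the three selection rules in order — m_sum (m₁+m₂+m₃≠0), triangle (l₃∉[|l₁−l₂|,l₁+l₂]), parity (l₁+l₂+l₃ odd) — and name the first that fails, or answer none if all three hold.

m₁+m₂+m₃ = -6 − 1 − 8 = -15  ✗
triangle: |8−1|=7 ≤ l₃=8 ≤ 8+1=9
parity: l₁+l₂+l₃ = 17 is odd

m_sum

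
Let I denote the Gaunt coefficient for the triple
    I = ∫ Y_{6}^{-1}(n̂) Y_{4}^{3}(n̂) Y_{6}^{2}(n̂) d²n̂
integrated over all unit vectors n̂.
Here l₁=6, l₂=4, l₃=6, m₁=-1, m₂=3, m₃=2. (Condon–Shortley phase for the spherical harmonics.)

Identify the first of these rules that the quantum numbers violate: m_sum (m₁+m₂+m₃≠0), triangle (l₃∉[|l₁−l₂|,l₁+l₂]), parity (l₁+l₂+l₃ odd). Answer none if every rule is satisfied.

m_sum

azimuthal sum: -1 + 3 + 2 = 4  ✗
2 ≤ 6 ≤ 10 (triangle on l)
L = 6 + 4 + 6 = 16 (even)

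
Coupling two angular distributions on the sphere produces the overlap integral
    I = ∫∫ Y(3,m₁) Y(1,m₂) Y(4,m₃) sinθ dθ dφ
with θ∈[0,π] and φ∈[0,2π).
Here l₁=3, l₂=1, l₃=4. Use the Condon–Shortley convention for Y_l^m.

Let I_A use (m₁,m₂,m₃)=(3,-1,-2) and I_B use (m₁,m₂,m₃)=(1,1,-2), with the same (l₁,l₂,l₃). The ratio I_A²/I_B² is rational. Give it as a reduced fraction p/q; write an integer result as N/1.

Same 3,1,4: normalisation and zero-m 3j drop out of the ratio.
A: Δ: 0! 6! 2! / 9! → 1/252; sum: t=0:+1/1440 = 1/1440; 3j²(3 1 4; 3 -1 -2) = Δ·Π!·Σ² = 1/252  (sign +1)
B: Δ: 0! 6! 2! / 9! → 1/252; sum: t=0:+1/96 = 1/96; 3j²(3 1 4; 1 1 -2) = Δ·Π!·Σ² = 5/84  (sign +1)
I_A²/I_B² = (1/252)/(5/84) = 1/15

1/15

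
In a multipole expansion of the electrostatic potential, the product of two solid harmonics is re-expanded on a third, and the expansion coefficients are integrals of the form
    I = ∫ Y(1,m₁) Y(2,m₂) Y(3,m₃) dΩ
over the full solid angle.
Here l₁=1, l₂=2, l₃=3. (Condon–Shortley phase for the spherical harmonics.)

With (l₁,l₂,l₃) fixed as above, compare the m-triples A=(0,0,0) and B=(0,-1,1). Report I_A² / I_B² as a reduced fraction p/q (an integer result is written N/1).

9/8

Shared (l₁,l₂,l₃)=(1,2,3): N and (l;000)² cancel in I_A²/I_B².
A: Δ = 0!·2!·4!/7! = 1/105; Racah Σ t=0..0: t=0:+1/4 = 1/4; ⇒ 3j(1 2 3; 0 0 0)² = 3/35, sgn -1
B: Δ = 0!·2!·4!/7! = 1/105; Racah Σ t=0..0: t=0:+1/6 = 1/6; ⇒ 3j(1 2 3; 0 -1 1)² = 8/105, sgn +1
I_A²/I_B² = (3/35)/(8/105) = 9/8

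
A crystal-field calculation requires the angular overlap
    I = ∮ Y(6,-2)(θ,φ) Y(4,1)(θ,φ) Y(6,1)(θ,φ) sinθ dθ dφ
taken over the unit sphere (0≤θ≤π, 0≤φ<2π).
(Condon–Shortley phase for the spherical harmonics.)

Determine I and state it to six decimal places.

0.113069

Rules hold: Σm=0, L=16 even, 2≤6≤10.
N = 13·9·13 = 1521
Δ = 4!·8!·4!/17! = 1/15315300
Racah Σ t=0..4: t=0:+1/829440 t=1:−1/25920 t=2:+1/9216 t=3:−1/25920 t=4:+1/829440 = 7/207360
⇒ 3j(6 4 6; 0 0 0)² = 28/2431, sgn +1
Racah Σ t=1..4: t=1:−1/725760 t=2:+1/34560 t=3:−1/17280 t=4:+1/82944 = -53/2903040
⇒ 3j(6 4 6; -2 1 1)² = 2809/306306, sgn +1
4πI² = N·(3j₀)²·(3jₘ)² = 5618/34969
I = +1·√(0.160657/4π) = 0.11306920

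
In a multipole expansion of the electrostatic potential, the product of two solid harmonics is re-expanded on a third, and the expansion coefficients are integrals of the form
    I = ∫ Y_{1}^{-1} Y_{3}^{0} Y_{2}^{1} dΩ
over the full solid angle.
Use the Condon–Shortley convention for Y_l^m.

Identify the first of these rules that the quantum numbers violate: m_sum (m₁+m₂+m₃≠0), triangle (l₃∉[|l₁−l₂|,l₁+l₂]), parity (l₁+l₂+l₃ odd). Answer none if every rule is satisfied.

none

m₁+m₂+m₃ = -1 + 0 + 1 = 0  ✓
triangle: |1−3|=2 ≤ l₃=2 ≤ 1+3=4  ✓
parity: l₁+l₂+l₃ = 6 is even  ✓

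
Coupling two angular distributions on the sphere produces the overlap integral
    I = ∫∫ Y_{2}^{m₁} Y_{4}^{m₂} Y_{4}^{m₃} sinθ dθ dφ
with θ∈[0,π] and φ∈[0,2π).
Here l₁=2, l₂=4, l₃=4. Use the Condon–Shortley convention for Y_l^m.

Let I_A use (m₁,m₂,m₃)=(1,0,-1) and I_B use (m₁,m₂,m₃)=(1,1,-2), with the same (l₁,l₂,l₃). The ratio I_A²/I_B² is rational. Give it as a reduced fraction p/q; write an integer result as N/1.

l's match ⇒ only the (l;m) 3-j factors differ between A and B.
A: triangle coeff Δ(2,4,4) = 1/13860; Σ_t [0,1]: t=0:+1/96 t=1:−1/72 = -1/288; (3j)²=1/462 [(2 4 4; 1 0 -1)], sign=+1
B: triangle coeff Δ(2,4,4) = 1/13860; Σ_t [0,1]: t=0:+1/240 t=1:−1/96 = -1/160; (3j)²=27/1540 [(2 4 4; 1 1 -2)], sign=-1
I_A²/I_B² = (1/462)/(27/1540) = 10/81

10/81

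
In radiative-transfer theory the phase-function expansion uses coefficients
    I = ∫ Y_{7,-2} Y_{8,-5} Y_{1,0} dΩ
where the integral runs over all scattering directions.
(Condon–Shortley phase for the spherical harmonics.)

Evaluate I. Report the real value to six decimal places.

0.000000

m-sum = -2 − 5 + 0 = -7 ≠ 0 ⇒ I = 0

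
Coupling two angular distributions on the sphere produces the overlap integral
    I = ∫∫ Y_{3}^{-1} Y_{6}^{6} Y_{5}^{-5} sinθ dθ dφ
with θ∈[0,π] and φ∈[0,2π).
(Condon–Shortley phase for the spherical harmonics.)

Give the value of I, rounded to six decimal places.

-0.207001

Rules hold: Σm=0, L=14 even, 3≤5≤9.
N = 7·13·11 = 1001
Δ = 4!·2!·8!/15! = 1/675675
Racah Σ t=1..3: t=1:−1/8640 t=2:+1/2304 t=3:−1/8640 = 7/34560
⇒ 3j(3 6 5; 0 0 0)² = 7/429, sgn -1
Racah Σ t=4..4: t=4:+1/1935360 = 1/1935360
⇒ 3j(3 6 5; -1 6 -5)² = 3/91, sgn +1
4πI² = N·(3j₀)²·(3jₘ)² = 7/13
I = -1·√(0.538462/4π) = -0.20700098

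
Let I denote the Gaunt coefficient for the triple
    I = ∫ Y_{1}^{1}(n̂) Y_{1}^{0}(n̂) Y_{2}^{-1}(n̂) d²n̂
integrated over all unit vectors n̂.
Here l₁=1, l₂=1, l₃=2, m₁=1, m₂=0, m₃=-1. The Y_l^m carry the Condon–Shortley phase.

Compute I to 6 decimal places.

-0.218510

Rules hold: Σm=0, L=4 even, 0≤2≤2.
N = 3·3·5 = 45
Δ = 0!·2!·2!/5! = 1/30
Racah Σ t=0..0: t=0:+1/1 = 1/1
⇒ 3j(1 1 2; 0 0 0)² = 2/15, sgn +1
Racah Σ t=0..0: t=0:+1/2 = 1/2
⇒ 3j(1 1 2; 1 0 -1)² = 1/10, sgn -1
4πI² = N·(3j₀)²·(3jₘ)² = 3/5
I = -1·√(0.6/4π) = -0.21850969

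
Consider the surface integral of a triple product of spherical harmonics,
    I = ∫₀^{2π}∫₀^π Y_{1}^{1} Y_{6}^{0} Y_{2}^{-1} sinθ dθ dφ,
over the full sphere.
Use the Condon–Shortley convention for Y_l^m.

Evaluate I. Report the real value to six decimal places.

0.000000

|1−6|≤2≤1+6 violated ⇒ I = 0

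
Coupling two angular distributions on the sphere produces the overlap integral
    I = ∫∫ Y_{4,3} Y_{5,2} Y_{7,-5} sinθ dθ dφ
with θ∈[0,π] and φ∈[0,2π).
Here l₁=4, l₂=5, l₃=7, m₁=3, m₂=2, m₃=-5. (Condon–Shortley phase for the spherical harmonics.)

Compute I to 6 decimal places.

-0.026159

m-sum 0 ✓  L=16 even ✓  1≤7≤9 ✓
Π(2lᵢ+1) = 9×11×15 = 1485
triangle coeff Δ(4,5,7) = 1/6126120
Σ_t [0,2]: t=0:+1/69120 t=1:−1/20736 t=2:+1/69120 = -1/51840
(3j)²=280/21879 [(4 5 7; 0 0 0)], sign=+1
Σ_t [0,1]: t=0:+1/1209600 t=1:−1/1036800 = -1/7257600
(3j)²=1/2210 [(4 5 7; 3 2 -5)], sign=-1
⇒ 4πI² = 420/48841
I = (-1)√(420/48841/(4π)) = -0.02615938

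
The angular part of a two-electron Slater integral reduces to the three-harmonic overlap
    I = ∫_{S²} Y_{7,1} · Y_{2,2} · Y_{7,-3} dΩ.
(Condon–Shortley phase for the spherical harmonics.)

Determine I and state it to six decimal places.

Rules hold: Σm=0, L=16 even, 5≤7≤9.
N = 15·5·15 = 1125
Δ = 2!·12!·2!/17! = 1/185640
Racah Σ t=0..2: t=0:+1/2419200 t=1:−1/518400 t=2:+1/2419200 = -1/907200
⇒ 3j(7 2 7; 0 0 0)² = 56/3315, sgn +1
Racah Σ t=2..2: t=2:+1/3870720 = 1/3870720
⇒ 3j(7 2 7; 1 2 -3)² = 135/6188, sgn +1
4πI² = N·(3j₀)²·(3jₘ)² = 20250/48841
I = +1·√(0.414611/4π) = 0.18164160

0.181642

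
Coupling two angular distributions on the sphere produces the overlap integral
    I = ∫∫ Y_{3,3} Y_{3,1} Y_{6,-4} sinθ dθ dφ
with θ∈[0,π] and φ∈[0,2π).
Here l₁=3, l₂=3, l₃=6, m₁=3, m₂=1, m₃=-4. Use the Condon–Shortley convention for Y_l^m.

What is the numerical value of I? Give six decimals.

0.171787

Rules hold: Σm=0, L=12 even, 0≤6≤6.
N = 7·7·13 = 637
Δ = 0!·6!·6!/13! = 1/12012
Racah Σ t=0..0: t=0:+1/1296 = 1/1296
⇒ 3j(3 3 6; 0 0 0)² = 100/3003, sgn +1
Racah Σ t=0..0: t=0:+1/34560 = 1/34560
⇒ 3j(3 3 6; 3 1 -4)² = 5/286, sgn +1
4πI² = N·(3j₀)²·(3jₘ)² = 1750/4719
I = +1·√(0.370841/4π) = 0.17178653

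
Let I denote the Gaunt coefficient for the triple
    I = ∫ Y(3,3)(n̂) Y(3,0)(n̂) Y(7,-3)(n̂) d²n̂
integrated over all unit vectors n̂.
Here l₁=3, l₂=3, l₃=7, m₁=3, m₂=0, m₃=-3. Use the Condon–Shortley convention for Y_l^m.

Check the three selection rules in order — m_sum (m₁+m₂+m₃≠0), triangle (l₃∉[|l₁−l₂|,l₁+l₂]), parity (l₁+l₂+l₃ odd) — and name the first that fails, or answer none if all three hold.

triangle

Σmᵢ = 0  ✓
l₃∈[|l₁−l₂|,l₁+l₂]=[0,6], have l₃=7  ✗
Σlᵢ = 13 ⇒ odd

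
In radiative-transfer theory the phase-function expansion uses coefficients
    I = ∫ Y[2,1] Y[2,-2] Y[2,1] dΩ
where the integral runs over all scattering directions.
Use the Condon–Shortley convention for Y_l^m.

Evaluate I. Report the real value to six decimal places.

0.220728

Checks pass: Σm=0; 6 even; l₃=2∈[0,4].
(2·2+1)(2·2+1)(2·2+1) = 125
Δ: 2! 2! 2! / 7! → 1/630
sum: t=0:+1/8 t=1:−1/1 t=2:+1/8 = -3/4
3j²(2 2 2; 0 0 0) = Δ·Π!·Σ² = 2/35  (sign -1)
sum: t=0:+1/4 = 1/4
3j²(2 2 2; 1 -2 1) = Δ·Π!·Σ² = 3/35  (sign -1)
combine: 4πI² = 125·2/35·3/35 = 30/49
take √, sign +1: I = 0.22072812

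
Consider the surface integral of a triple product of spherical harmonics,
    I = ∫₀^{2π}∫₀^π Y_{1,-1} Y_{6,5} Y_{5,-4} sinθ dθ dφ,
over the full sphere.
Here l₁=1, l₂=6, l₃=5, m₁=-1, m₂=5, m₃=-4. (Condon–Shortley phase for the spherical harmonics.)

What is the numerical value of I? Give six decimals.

-0.303018

Rules hold: Σm=0, L=12 even, 5≤5≤7.
N = 3·13·11 = 429
Δ = 2!·0!·10!/13! = 1/858
Racah Σ t=1..1: t=1:−1/14400 = -1/14400
⇒ 3j(1 6 5; 0 0 0)² = 6/143, sgn +1
Racah Σ t=2..2: t=2:+1/725760 = 1/725760
⇒ 3j(1 6 5; -1 5 -4)² = 5/78, sgn -1
4πI² = N·(3j₀)²·(3jₘ)² = 15/13
I = -1·√(1.15385/4π) = -0.30301841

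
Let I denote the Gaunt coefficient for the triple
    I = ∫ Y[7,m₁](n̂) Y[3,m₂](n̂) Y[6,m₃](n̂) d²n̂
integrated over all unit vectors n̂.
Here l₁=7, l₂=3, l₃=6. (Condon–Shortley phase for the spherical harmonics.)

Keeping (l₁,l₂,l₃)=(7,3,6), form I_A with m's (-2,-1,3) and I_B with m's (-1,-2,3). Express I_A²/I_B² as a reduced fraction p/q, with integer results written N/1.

l's match ⇒ only the (l;m) 3-j factors differ between A and B.
A: triangle coeff Δ(7,3,6) = 1/2042040; Σ_t [0,2]: t=0:+1/17418240 t=1:−1/483840 t=2:+1/241920 = 37/17418240; (3j)²=1369/136136 [(7 3 6; -2 -1 3)], sign=-1
B: triangle coeff Δ(7,3,6) = 1/2042040; Σ_t [0,1]: t=0:+1/1935360 t=1:−1/362880 = -13/5806080; (3j)²=195/10472 [(7 3 6; -1 -2 3)], sign=+1
I_A²/I_B² = (1369/136136)/(195/10472) = 1369/2535

1369/2535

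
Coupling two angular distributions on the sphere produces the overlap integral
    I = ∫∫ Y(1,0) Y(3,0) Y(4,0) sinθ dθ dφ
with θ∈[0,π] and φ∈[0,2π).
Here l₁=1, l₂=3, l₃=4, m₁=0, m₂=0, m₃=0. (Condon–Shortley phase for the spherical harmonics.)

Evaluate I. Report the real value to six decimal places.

Rules hold: Σm=0, L=8 even, 2≤4≤4.
N = 3·7·9 = 189
Δ = 0!·2!·6!/9! = 1/252
Racah Σ t=0..0: t=0:+1/36 = 1/36
⇒ 3j(1 3 4; 0 0 0)² = 4/63, sgn +1
(m-triple is (0,0,0) — same symbol as above.)
4πI² = N·(3j₀)²·(3jₘ)² = 16/21
I = +1·√(0.761905/4π) = 0.24623252

0.246233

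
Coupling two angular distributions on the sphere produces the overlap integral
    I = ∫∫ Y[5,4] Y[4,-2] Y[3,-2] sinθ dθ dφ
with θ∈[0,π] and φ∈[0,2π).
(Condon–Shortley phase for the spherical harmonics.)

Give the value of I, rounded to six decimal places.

Rules hold: Σm=0, L=12 even, 1≤3≤9.
N = 11·9·7 = 693
Δ = 6!·4!·2!/13! = 1/180180
Racah Σ t=2..4: t=2:+1/576 t=3:−1/144 t=4:+1/576 = -1/288
⇒ 3j(5 4 3; 0 0 0)² = 20/1001, sgn +1
Racah Σ t=0..1: t=0:+1/8640 t=1:−1/2880 = -1/4320
⇒ 3j(5 4 3; 4 -2 -2)² = 8/429, sgn +1
4πI² = N·(3j₀)²·(3jₘ)² = 480/1859
I = +1·√(0.258203/4π) = 0.14334284

0.143343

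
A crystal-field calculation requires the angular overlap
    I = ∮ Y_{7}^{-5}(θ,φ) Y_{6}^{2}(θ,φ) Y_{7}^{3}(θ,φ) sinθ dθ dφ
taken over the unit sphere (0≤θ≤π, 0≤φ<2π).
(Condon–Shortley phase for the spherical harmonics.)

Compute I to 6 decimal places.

Checks pass: Σm=0; 20 even; l₃=7∈[1,13].
(2·7+1)(2·6+1)(2·7+1) = 2925
Δ: 6! 8! 6! / 21! → 1/2444321880
sum: t=0:+1/2612736000 t=1:−1/20736000 t=2:+1/1658880 t=3:−1/746496 t=4:+1/1658880 t=5:−1/20736000 t=6:+1/2612736000 = -1/4354560
3j²(7 6 7; 0 0 0) = Δ·Π!·Σ² = 1000/138567  (sign +1)
sum: t=4:+1/92897280 t=5:−1/21772800 t=6:+1/49766400 = -1/66355200
3j²(7 6 7; -5 2 3) = Δ·Π!·Σ² = 63/8398  (sign -1)
combine: 4πI² = 2925·1000/138567·63/8398 = 2362500/14919047
take √, sign -1: I = -0.11225623

-0.112256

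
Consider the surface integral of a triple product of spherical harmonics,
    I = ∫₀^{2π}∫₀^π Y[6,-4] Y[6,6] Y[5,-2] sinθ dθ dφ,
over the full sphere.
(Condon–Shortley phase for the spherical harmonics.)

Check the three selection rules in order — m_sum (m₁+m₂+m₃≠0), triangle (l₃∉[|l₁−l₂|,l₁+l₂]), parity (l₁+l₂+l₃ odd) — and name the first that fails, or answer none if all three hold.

Σmᵢ = 0  ✓
l₃∈[|l₁−l₂|,l₁+l₂]=[0,12], have l₃=5  ✓
Σlᵢ = 17 ⇒ odd  ✗

parity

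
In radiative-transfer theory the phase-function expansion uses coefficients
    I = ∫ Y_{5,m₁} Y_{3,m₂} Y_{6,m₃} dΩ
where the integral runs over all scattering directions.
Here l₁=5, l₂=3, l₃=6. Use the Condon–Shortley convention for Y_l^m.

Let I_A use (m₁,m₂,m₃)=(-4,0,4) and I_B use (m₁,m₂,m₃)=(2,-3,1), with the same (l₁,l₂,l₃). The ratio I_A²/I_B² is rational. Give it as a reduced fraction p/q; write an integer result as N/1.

45/49

Same 5,3,6: normalisation and zero-m 3j drop out of the ratio.
A: Δ: 2! 8! 4! / 15! → 1/675675; sum: t=1:−1/161280 t=2:+1/60480 = 1/96768; 3j²(5 3 6; -4 0 4) = Δ·Π!·Σ² = 15/1001  (sign +1)
B: Δ: 2! 8! 4! / 15! → 1/675675; sum: t=0:+1/34560 = 1/34560; 3j²(5 3 6; 2 -3 1) = Δ·Π!·Σ² = 7/429  (sign -1)
I_A²/I_B² = (15/1001)/(7/429) = 45/49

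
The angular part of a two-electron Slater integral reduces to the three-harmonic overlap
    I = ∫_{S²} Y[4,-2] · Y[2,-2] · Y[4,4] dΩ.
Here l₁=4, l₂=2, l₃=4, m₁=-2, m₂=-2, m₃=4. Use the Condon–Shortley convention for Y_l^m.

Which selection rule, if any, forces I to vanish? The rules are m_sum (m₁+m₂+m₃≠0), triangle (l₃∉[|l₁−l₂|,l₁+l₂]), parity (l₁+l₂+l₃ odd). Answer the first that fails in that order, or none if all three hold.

azimuthal sum: -2 − 2 + 4 = 0  ✓
2 ≤ 4 ≤ 6 (triangle on l)  ✓
L = 4 + 2 + 4 = 10 (even)  ✓

none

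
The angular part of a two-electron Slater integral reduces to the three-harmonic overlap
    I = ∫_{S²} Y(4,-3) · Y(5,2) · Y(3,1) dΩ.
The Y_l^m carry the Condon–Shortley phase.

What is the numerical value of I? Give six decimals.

Checks pass: Σm=0; 12 even; l₃=3∈[1,9].
(2·4+1)(2·5+1)(2·3+1) = 693
Δ: 6! 2! 4! / 13! → 1/180180
sum: t=2:+1/576 t=3:−1/144 t=4:+1/576 = -1/288
3j²(4 5 3; 0 0 0) = Δ·Π!·Σ² = 20/1001  (sign +1)
sum: t=5:−1/960 t=6:+1/4320 = -7/8640
3j²(4 5 3; -3 2 1) = Δ·Π!·Σ² = 343/12870  (sign -1)
combine: 4πI² = 693·20/1001·343/12870 = 686/1859
take √, sign -1: I = -0.17136315

-0.171363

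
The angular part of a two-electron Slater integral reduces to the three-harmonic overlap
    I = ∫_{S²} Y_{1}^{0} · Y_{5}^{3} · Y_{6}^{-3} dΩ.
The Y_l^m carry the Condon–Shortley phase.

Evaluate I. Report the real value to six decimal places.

Checks pass: Σm=0; 12 even; l₃=6∈[4,6].
(2·1+1)(2·5+1)(2·6+1) = 429
Δ: 0! 2! 10! / 13! → 1/858
sum: t=0:+1/14400 = 1/14400
3j²(1 5 6; 0 0 0) = Δ·Π!·Σ² = 6/143  (sign +1)
sum: t=0:+1/80640 = 1/80640
3j²(1 5 6; 0 3 -3) = Δ·Π!·Σ² = 9/286  (sign -1)
combine: 4πI² = 429·6/143·9/286 = 81/143
take √, sign -1: I = -0.21230956

-0.212310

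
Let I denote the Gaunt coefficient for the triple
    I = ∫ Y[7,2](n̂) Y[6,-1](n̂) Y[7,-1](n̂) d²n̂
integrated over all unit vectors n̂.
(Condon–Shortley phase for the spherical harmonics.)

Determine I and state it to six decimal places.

0.109239

m-sum 0 ✓  L=20 even ✓  1≤7≤13 ✓
Π(2lᵢ+1) = 15×13×15 = 2925
triangle coeff Δ(7,6,7) = 1/2444321880
Σ_t [0,6]: t=0:+1/2612736000 t=1:−1/20736000 t=2:+1/1658880 t=3:−1/746496 t=4:+1/1658880 t=5:−1/20736000 t=6:+1/2612736000 = -1/4354560
(3j)²=1000/138567 [(7 6 7; 0 0 0)], sign=+1
Σ_t [0,5]: t=0:+1/62208000 t=1:−1/3317760 t=2:+1/1244160 t=3:−1/2488320 t=4:+1/29030400 t=5:−1/3483648000 = 1/6635520
(3j)²=2625/369512 [(7 6 7; 2 -1 -1)], sign=+1
⇒ 4πI² = 24609375/164109517
I = (+1)√(24609375/164109517/(4π)) = 0.10923919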